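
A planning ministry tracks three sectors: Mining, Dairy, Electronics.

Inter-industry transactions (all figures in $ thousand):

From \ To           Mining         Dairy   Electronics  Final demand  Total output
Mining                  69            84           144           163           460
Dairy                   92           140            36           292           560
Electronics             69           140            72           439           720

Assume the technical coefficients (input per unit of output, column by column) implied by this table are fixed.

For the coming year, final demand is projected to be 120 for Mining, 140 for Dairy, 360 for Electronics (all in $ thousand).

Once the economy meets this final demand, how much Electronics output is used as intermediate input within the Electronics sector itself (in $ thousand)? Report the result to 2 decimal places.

z_EE = 53.95

Technical coefficients a_ij = z_ij / X_j:
  a_MM = 69/460 = 0.15, a_DM = 92/460 = 0.20, a_EM = 69/460 = 0.15
  a_MD = 84/560 = 0.15, a_DD = 140/560 = 0.25, a_ED = 140/560 = 0.25
  a_ME = 144/720 = 0.20, a_DE = 36/720 = 0.05, a_EE = 72/720 = 0.10
I − A =
  [   0.85    -0.15    -0.20]
  [  -0.20     0.75    -0.05]
  [  -0.15    -0.25     0.90]
Cofactors of I−A, C_ij = (−1)^(i+j)·(minor ij) (rows/columns in the sector order above):
  C_11 = (0.75)(0.90) − (-0.05)(-0.25) = 0.6625
  C_12 = −[(-0.20)(0.90) − (-0.05)(-0.15)] = 0.1875
  C_13 = (-0.20)(-0.25) − (0.75)(-0.15) = 0.1625
  C_21 = −[(-0.15)(0.90) − (-0.20)(-0.25)] = 0.1850
  C_22 = (0.85)(0.90) − (-0.20)(-0.15) = 0.7350
  C_23 = −[(0.85)(-0.25) − (-0.15)(-0.15)] = 0.2350
  C_31 = (-0.15)(-0.05) − (-0.20)(0.75) = 0.1575
  C_32 = −[(0.85)(-0.05) − (-0.20)(-0.20)] = 0.0825
  C_33 = (0.85)(0.75) − (-0.15)(-0.20) = 0.6075
det(I−A) = Σ_j (I−A)_1j·C_1j = (0.85)(0.6625) + (-0.15)(0.1875) + (-0.20)(0.1625) = 0.5025
adj(I−A) = Cᵀ =
  [ 0.6625   0.1850   0.1575]
  [ 0.1875   0.7350   0.0825]
  [ 0.1625   0.2350   0.6075]
(I − A)⁻¹ = adj(I−A) / det(I−A) ≈
  [   1.3184     0.3682     0.3134]
  [   0.3731     1.4627     0.1642]
  [   0.3234     0.4677     1.2090]
First solve x = (I − A)⁻¹ d = adj(I−A)·d / det(I−A); in particular x_E = (0.1625·120 + 0.2350·140 + 0.6075·360) / 0.5025 = 271.10 / 0.5025 ≈ 539.5025.
Intermediate flow from E to E: z_EE = a_EE · x_E = 0.10 × 271.10 / 0.5025 = 27.11 / 0.5025 ≈ 53.95.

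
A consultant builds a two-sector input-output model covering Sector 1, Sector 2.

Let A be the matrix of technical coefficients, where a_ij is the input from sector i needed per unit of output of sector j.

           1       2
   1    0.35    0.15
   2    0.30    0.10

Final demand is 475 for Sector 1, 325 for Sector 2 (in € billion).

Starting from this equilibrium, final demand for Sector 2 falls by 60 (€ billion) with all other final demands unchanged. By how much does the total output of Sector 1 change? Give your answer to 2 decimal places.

I − A =
  [   0.65    -0.15]
  [  -0.30     0.90]
det(I−A) = (0.65)(0.90) − (-0.15)(-0.30) = 0.5400
adj(I−A) = [[0.90, 0.15], [0.30, 0.65]]
(I − A)⁻¹ = adj(I−A) / det(I−A) ≈
  [   1.6667     0.2778]
  [   0.5556     1.2037]
Δx = (I − A)⁻¹ Δd with Δd having -60 in the Sector 2 component and 0 elsewhere.
So Δx_1 = L_12 · (-60), where L_12 = adj(I−A)_12 / det(I−A) = 0.15 / 0.5400.
Δx_1 = 0.15 × (-60) / 0.5400 = -9.00 / 0.5400 ≈ -16.67.

Δx_1 = -16.67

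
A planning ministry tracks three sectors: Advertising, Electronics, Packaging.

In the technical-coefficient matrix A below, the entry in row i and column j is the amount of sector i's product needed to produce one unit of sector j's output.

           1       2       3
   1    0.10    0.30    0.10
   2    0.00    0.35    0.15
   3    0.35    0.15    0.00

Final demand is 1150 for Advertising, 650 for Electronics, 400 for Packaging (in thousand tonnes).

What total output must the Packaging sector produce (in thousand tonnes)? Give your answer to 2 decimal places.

I − A =
  [   0.90    -0.30    -0.10]
  [   0.00     0.65    -0.15]
  [  -0.35    -0.15     1.00]
Cofactors of I−A, C_ij = (−1)^(i+j)·(minor ij) (rows/columns in the sector order above):
  C_11 = (0.65)(1.00) − (-0.15)(-0.15) = 0.6275
  C_12 = −[(0.00)(1.00) − (-0.15)(-0.35)] = 0.0525
  C_13 = (0.00)(-0.15) − (0.65)(-0.35) = 0.2275
  C_21 = −[(-0.30)(1.00) − (-0.10)(-0.15)] = 0.3150
  C_22 = (0.90)(1.00) − (-0.10)(-0.35) = 0.8650
  C_23 = −[(0.90)(-0.15) − (-0.30)(-0.35)] = 0.2400
  C_31 = (-0.30)(-0.15) − (-0.10)(0.65) = 0.1100
  C_32 = −[(0.90)(-0.15) − (-0.10)(0.00)] = 0.1350
  C_33 = (0.90)(0.65) − (-0.30)(0.00) = 0.5850
det(I−A) = Σ_j (I−A)_1j·C_1j = (0.90)(0.6275) + (-0.30)(0.0525) + (-0.10)(0.2275) = 0.52625
adj(I−A) = Cᵀ =
  [ 0.6275   0.3150   0.1100]
  [ 0.0525   0.8650   0.1350]
  [ 0.2275   0.2400   0.5850]
(I − A)⁻¹ = adj(I−A) / det(I−A) ≈
  [   1.1924     0.5986     0.2090]
  [   0.0998     1.6437     0.2565]
  [   0.4323     0.4561     1.1116]
x = (I − A)⁻¹ d = adj(I−A)·d / det(I−A), with det(I−A) = 0.52625:
  x_1 = (0.6275·1150 + 0.3150·650 + 0.1100·400) / 0.52625 = 970.375 / 0.52625 ≈ 1843.94
  x_2 = (0.0525·1150 + 0.8650·650 + 0.1350·400) / 0.52625 = 676.625 / 0.52625 ≈ 1285.75
  x_3 = (0.2275·1150 + 0.2400·650 + 0.5850·400) / 0.52625 = 651.625 / 0.52625 ≈ 1238.24

x_3 = 1238.24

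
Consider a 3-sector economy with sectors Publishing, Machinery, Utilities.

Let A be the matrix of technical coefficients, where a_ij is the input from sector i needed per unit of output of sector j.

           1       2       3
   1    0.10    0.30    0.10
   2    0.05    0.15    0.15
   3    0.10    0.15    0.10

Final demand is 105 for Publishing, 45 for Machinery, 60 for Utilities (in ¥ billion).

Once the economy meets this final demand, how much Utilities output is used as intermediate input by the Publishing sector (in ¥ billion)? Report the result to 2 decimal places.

z_31 = 15.38

I − A =
  [   0.90    -0.30    -0.10]
  [  -0.05     0.85    -0.15]
  [  -0.10    -0.15     0.90]
Cofactors of I−A, C_ij = (−1)^(i+j)·(minor ij) (rows/columns in the sector order above):
  C_11 = (0.85)(0.90) − (-0.15)(-0.15) = 0.7425
  C_12 = −[(-0.05)(0.90) − (-0.15)(-0.10)] = 0.0600
  C_13 = (-0.05)(-0.15) − (0.85)(-0.10) = 0.0925
  C_21 = −[(-0.30)(0.90) − (-0.10)(-0.15)] = 0.2850
  C_22 = (0.90)(0.90) − (-0.10)(-0.10) = 0.8000
  C_23 = −[(0.90)(-0.15) − (-0.30)(-0.10)] = 0.1650
  C_31 = (-0.30)(-0.15) − (-0.10)(0.85) = 0.1300
  C_32 = −[(0.90)(-0.15) − (-0.10)(-0.05)] = 0.1400
  C_33 = (0.90)(0.85) − (-0.30)(-0.05) = 0.7500
det(I−A) = Σ_j (I−A)_1j·C_1j = (0.90)(0.7425) + (-0.30)(0.0600) + (-0.10)(0.0925) = 0.6410
adj(I−A) = Cᵀ =
  [ 0.7425   0.2850   0.1300]
  [ 0.0600   0.8000   0.1400]
  [ 0.0925   0.1650   0.7500]
(I − A)⁻¹ = adj(I−A) / det(I−A) ≈
  [   1.1583     0.4446     0.2028]
  [   0.0936     1.2480     0.2184]
  [   0.1443     0.2574     1.1700]
First solve x = (I − A)⁻¹ d = adj(I−A)·d / det(I−A); in particular x_1 = (0.7425·105 + 0.2850·45 + 0.1300·60) / 0.6410 = 98.5875 / 0.6410 ≈ 153.8027.
Intermediate flow from 3 to 1: z_31 = a_31 · x_1 = 0.10 × 98.5875 / 0.6410 = 9.85875 / 0.6410 ≈ 15.38.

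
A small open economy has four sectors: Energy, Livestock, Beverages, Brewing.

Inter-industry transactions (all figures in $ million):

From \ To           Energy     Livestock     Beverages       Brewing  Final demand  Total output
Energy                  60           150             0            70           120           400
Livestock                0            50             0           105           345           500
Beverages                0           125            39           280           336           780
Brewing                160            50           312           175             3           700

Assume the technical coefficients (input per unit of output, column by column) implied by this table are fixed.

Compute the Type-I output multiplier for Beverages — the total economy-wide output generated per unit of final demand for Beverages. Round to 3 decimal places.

m_3 = 2.649

Technical coefficients a_ij = z_ij / X_j:
  a_11 = 60/400 = 0.15, a_21 = 0/400 = 0.00, a_31 = 0/400 = 0.00, a_41 = 160/400 = 0.40
  a_12 = 150/500 = 0.30, a_22 = 50/500 = 0.10, a_32 = 125/500 = 0.25, a_42 = 50/500 = 0.10
  a_13 = 0/780 = 0.00, a_23 = 0/780 = 0.00, a_33 = 39/780 = 0.05, a_43 = 312/780 = 0.40
  a_14 = 70/700 = 0.10, a_24 = 105/700 = 0.15, a_34 = 280/700 = 0.40, a_44 = 175/700 = 0.25
I − A =
  [   0.85    -0.30     0.00    -0.10]
  [   0.00     0.90     0.00    -0.15]
  [   0.00    -0.25     0.95    -0.40]
  [  -0.40    -0.10    -0.40     0.75]
Compute the cofactors C_ij = (−1)^(i+j)·(3×3 minor ij) of I−A; the adjugate is their transpose:
adj(I−A) = Cᵀ =
  [ 0.468000   0.185250   0.054000   0.128250]
  [ 0.057000   0.431625   0.051000   0.121125]
  [ 0.159000   0.231375   0.507000   0.337875]
  [ 0.342000   0.279750   0.306000   0.726750]
det(I−A) = Σ_j (I−A)_1j·C_1j = (0.85)(0.468000) + (-0.30)(0.057000) + (0.00)(0.159000) + (-0.10)(0.342000) = 0.3465
(I − A)⁻¹ = adj(I−A) / det(I−A) ≈
  [   1.3506     0.5346     0.1558     0.3701]
  [   0.1645     1.2457     0.1472     0.3496]
  [   0.4589     0.6677     1.4632     0.9751]
  [   0.9870     0.8074     0.8831     2.0974]
The output multiplier for sector j is the column-j sum of the Leontief inverse (I − A)⁻¹ = adj(I−A) / det(I−A).
Column 3 of adj(I−A): (0.054000, 0.051000, 0.507000, 0.306000); det(I−A) = 0.3465.
m_3 = (0.054000 + 0.051000 + 0.507000 + 0.306000) / 0.3465 = 0.918 / 0.3465 ≈ 2.649.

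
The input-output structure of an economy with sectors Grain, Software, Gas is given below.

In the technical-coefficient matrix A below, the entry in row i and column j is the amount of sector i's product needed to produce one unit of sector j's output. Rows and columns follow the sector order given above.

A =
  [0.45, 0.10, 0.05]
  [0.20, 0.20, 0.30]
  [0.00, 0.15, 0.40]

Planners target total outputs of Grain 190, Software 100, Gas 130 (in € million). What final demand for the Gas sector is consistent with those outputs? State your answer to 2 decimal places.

d_3 = 63.00

I − A =
  [   0.55    -0.10    -0.05]
  [  -0.20     0.80    -0.30]
  [   0.00    -0.15     0.60]
d = (I − A) x:
  d_1 = (+0.55)·190 + (-0.10)·100 + (-0.05)·130 = 88.00
  d_2 = (-0.20)·190 + (+0.80)·100 + (-0.30)·130 = 3.00
  d_3 = (+0.00)·190 + (-0.15)·100 + (+0.60)·130 = 63.00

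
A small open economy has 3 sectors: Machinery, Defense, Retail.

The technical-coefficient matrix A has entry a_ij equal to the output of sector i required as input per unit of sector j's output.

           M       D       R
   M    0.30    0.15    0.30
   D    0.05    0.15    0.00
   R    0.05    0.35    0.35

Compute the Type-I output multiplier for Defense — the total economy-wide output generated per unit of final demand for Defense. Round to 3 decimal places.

I − A =
  [   0.70    -0.15    -0.30]
  [  -0.05     0.85     0.00]
  [  -0.05    -0.35     0.65]
Cofactors of I−A, C_ij = (−1)^(i+j)·(minor ij) (rows/columns in the sector order above):
  C_11 = (0.85)(0.65) − (0.00)(-0.35) = 0.5525
  C_12 = −[(-0.05)(0.65) − (0.00)(-0.05)] = 0.0325
  C_13 = (-0.05)(-0.35) − (0.85)(-0.05) = 0.0600
  C_21 = −[(-0.15)(0.65) − (-0.30)(-0.35)] = 0.2025
  C_22 = (0.70)(0.65) − (-0.30)(-0.05) = 0.4400
  C_23 = −[(0.70)(-0.35) − (-0.15)(-0.05)] = 0.2525
  C_31 = (-0.15)(0.00) − (-0.30)(0.85) = 0.2550
  C_32 = −[(0.70)(0.00) − (-0.30)(-0.05)] = 0.0150
  C_33 = (0.70)(0.85) − (-0.15)(-0.05) = 0.5875
det(I−A) = Σ_j (I−A)_1j·C_1j = (0.70)(0.5525) + (-0.15)(0.0325) + (-0.30)(0.0600) = 0.363875
adj(I−A) = Cᵀ =
  [ 0.5525   0.2025   0.2550]
  [ 0.0325   0.4400   0.0150]
  [ 0.0600   0.2525   0.5875]
(I − A)⁻¹ = adj(I−A) / det(I−A) ≈
  [   1.5184     0.5565     0.7008]
  [   0.0893     1.2092     0.0412]
  [   0.1649     0.6939     1.6146]
The output multiplier for sector j is the column-j sum of the Leontief inverse (I − A)⁻¹ = adj(I−A) / det(I−A).
Column D of adj(I−A): (0.2025, 0.4400, 0.2525); det(I−A) = 0.363875.
m_D = (0.2025 + 0.4400 + 0.2525) / 0.363875 = 0.895 / 0.363875 ≈ 2.460.

m_D = 2.460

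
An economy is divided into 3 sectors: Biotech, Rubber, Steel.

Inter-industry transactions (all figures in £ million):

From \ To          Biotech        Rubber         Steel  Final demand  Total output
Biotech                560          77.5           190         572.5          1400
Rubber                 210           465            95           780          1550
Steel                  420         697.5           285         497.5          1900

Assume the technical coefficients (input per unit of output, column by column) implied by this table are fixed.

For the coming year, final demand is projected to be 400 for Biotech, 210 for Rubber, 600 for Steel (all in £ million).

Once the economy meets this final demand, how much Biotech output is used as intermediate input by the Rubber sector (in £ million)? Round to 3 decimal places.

Technical coefficients a_ij = z_ij / X_j:
  a_11 = 560/1400 = 0.40, a_21 = 210/1400 = 0.15, a_31 = 420/1400 = 0.30
  a_12 = 77.5/1550 = 0.05, a_22 = 465/1550 = 0.30, a_32 = 697.5/1550 = 0.45
  a_13 = 190/1900 = 0.10, a_23 = 95/1900 = 0.05, a_33 = 285/1900 = 0.15
I − A =
  [   0.60    -0.05    -0.10]
  [  -0.15     0.70    -0.05]
  [  -0.30    -0.45     0.85]
Cofactors of I−A, C_ij = (−1)^(i+j)·(minor ij) (rows/columns in the sector order above):
  C_11 = (0.70)(0.85) − (-0.05)(-0.45) = 0.5725
  C_12 = −[(-0.15)(0.85) − (-0.05)(-0.30)] = 0.1425
  C_13 = (-0.15)(-0.45) − (0.70)(-0.30) = 0.2775
  C_21 = −[(-0.05)(0.85) − (-0.10)(-0.45)] = 0.0875
  C_22 = (0.60)(0.85) − (-0.10)(-0.30) = 0.4800
  C_23 = −[(0.60)(-0.45) − (-0.05)(-0.30)] = 0.2850
  C_31 = (-0.05)(-0.05) − (-0.10)(0.70) = 0.0725
  C_32 = −[(0.60)(-0.05) − (-0.10)(-0.15)] = 0.0450
  C_33 = (0.60)(0.70) − (-0.05)(-0.15) = 0.4125
det(I−A) = Σ_j (I−A)_1j·C_1j = (0.60)(0.5725) + (-0.05)(0.1425) + (-0.10)(0.2775) = 0.308625
adj(I−A) = Cᵀ =
  [ 0.5725   0.0875   0.0725]
  [ 0.1425   0.4800   0.0450]
  [ 0.2775   0.2850   0.4125]
(I − A)⁻¹ = adj(I−A) / det(I−A) ≈
  [   1.8550     0.2835     0.2349]
  [   0.4617     1.5553     0.1458]
  [   0.8991     0.9235     1.3366]
First solve x = (I − A)⁻¹ d = adj(I−A)·d / det(I−A); in particular x_2 = (0.1425·400 + 0.4800·210 + 0.0450·600) / 0.308625 = 184.80 / 0.308625 ≈ 598.78493.
Intermediate flow from 1 to 2: z_12 = a_12 · x_2 = 0.05 × 184.80 / 0.308625 = 9.24 / 0.308625 ≈ 29.939.

z_12 = 29.939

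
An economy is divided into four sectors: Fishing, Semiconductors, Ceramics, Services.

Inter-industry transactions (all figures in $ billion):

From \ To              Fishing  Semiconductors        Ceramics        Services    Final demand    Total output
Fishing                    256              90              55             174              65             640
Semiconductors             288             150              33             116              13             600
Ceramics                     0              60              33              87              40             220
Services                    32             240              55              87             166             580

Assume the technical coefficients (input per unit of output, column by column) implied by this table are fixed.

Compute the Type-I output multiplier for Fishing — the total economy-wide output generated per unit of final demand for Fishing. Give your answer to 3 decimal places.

Technical coefficients a_ij = z_ij / X_j:
  a_11 = 256/640 = 0.40, a_21 = 288/640 = 0.45, a_31 = 0/640 = 0.00, a_41 = 32/640 = 0.05
  a_12 = 90/600 = 0.15, a_22 = 150/600 = 0.25, a_32 = 60/600 = 0.10, a_42 = 240/600 = 0.40
  a_13 = 55/220 = 0.25, a_23 = 33/220 = 0.15, a_33 = 33/220 = 0.15, a_43 = 55/220 = 0.25
  a_14 = 174/580 = 0.30, a_24 = 116/580 = 0.20, a_34 = 87/580 = 0.15, a_44 = 87/580 = 0.15
I − A =
  [   0.60    -0.15    -0.25    -0.30]
  [  -0.45     0.75    -0.15    -0.20]
  [   0.00    -0.10     0.85    -0.15]
  [  -0.05    -0.40    -0.25     0.85]
Compute the cofactors C_ij = (−1)^(i+j)·(3×3 minor ij) of I−A; the adjugate is their transpose:
adj(I−A) = Cᵀ =
  [ 0.419000   0.248500   0.240250   0.248750]
  [ 0.317875   0.396375   0.236125   0.247125]
  [ 0.071875   0.086625   0.210375   0.082875]
  [ 0.195375   0.226625   0.187125   0.304875]
det(I−A) = Σ_j (I−A)_1j·C_1j = (0.60)(0.419000) + (-0.15)(0.317875) + (-0.25)(0.071875) + (-0.30)(0.195375) = 0.1271375
(I − A)⁻¹ = adj(I−A) / det(I−A) ≈
  [   3.2956     1.9546     1.8897     1.9565]
  [   2.5002     3.1177     1.8572     1.9438]
  [   0.5653     0.6813     1.6547     0.6519]
  [   1.5367     1.7825     1.4718     2.3980]
The output multiplier for sector j is the column-j sum of the Leontief inverse (I − A)⁻¹ = adj(I−A) / det(I−A).
Column 1 of adj(I−A): (0.419000, 0.317875, 0.071875, 0.195375); det(I−A) = 0.1271375.
m_1 = (0.419000 + 0.317875 + 0.071875 + 0.195375) / 0.1271375 = 1.004125 / 0.1271375 ≈ 7.898.

m_1 = 7.898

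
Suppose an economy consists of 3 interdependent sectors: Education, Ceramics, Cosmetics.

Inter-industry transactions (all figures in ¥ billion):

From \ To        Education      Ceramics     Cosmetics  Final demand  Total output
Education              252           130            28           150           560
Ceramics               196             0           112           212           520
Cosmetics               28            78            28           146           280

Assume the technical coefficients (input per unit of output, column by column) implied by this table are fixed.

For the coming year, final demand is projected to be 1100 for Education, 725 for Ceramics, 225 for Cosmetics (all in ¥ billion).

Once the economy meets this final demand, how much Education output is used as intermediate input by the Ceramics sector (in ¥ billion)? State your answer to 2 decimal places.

Technical coefficients a_ij = z_ij / X_j:
  a_11 = 252/560 = 0.45, a_21 = 196/560 = 0.35, a_31 = 28/560 = 0.05
  a_12 = 130/520 = 0.25, a_22 = 0/520 = 0.00, a_32 = 78/520 = 0.15
  a_13 = 28/280 = 0.10, a_23 = 112/280 = 0.40, a_33 = 28/280 = 0.10
I − A =
  [   0.55    -0.25    -0.10]
  [  -0.35     1.00    -0.40]
  [  -0.05    -0.15     0.90]
Cofactors of I−A, C_ij = (−1)^(i+j)·(minor ij) (rows/columns in the sector order above):
  C_11 = (1.00)(0.90) − (-0.40)(-0.15) = 0.8400
  C_12 = −[(-0.35)(0.90) − (-0.40)(-0.05)] = 0.3350
  C_13 = (-0.35)(-0.15) − (1.00)(-0.05) = 0.1025
  C_21 = −[(-0.25)(0.90) − (-0.10)(-0.15)] = 0.2400
  C_22 = (0.55)(0.90) − (-0.10)(-0.05) = 0.4900
  C_23 = −[(0.55)(-0.15) − (-0.25)(-0.05)] = 0.0950
  C_31 = (-0.25)(-0.40) − (-0.10)(1.00) = 0.2000
  C_32 = −[(0.55)(-0.40) − (-0.10)(-0.35)] = 0.2550
  C_33 = (0.55)(1.00) − (-0.25)(-0.35) = 0.4625
det(I−A) = Σ_j (I−A)_1j·C_1j = (0.55)(0.8400) + (-0.25)(0.3350) + (-0.10)(0.1025) = 0.3680
adj(I−A) = Cᵀ =
  [ 0.8400   0.2400   0.2000]
  [ 0.3350   0.4900   0.2550]
  [ 0.1025   0.0950   0.4625]
(I − A)⁻¹ = adj(I−A) / det(I−A) ≈
  [   2.2826     0.6522     0.5435]
  [   0.9103     1.3315     0.6929]
  [   0.2785     0.2582     1.2568]
First solve x = (I − A)⁻¹ d = adj(I−A)·d / det(I−A); in particular x_2 = (0.3350·1100 + 0.4900·725 + 0.2550·225) / 0.3680 = 781.125 / 0.3680 ≈ 2122.6223.
Intermediate flow from 1 to 2: z_12 = a_12 · x_2 = 0.25 × 781.125 / 0.3680 = 195.28125 / 0.3680 ≈ 530.66.

z_12 = 530.66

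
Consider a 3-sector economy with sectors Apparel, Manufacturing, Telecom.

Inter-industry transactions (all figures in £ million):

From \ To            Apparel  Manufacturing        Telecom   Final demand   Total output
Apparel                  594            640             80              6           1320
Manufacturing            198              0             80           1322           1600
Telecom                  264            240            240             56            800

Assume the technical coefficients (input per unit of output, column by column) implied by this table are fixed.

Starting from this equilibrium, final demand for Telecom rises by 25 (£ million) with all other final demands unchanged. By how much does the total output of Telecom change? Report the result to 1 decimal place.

Technical coefficients a_ij = z_ij / X_j:
  a_11 = 594/1320 = 0.45, a_21 = 198/1320 = 0.15, a_31 = 264/1320 = 0.20
  a_12 = 640/1600 = 0.40, a_22 = 0/1600 = 0.00, a_32 = 240/1600 = 0.15
  a_13 = 80/800 = 0.10, a_23 = 80/800 = 0.10, a_33 = 240/800 = 0.30
I − A =
  [   0.55    -0.40    -0.10]
  [  -0.15     1.00    -0.10]
  [  -0.20    -0.15     0.70]
Cofactors of I−A, C_ij = (−1)^(i+j)·(minor ij) (rows/columns in the sector order above):
  C_11 = (1.00)(0.70) − (-0.10)(-0.15) = 0.6850
  C_12 = −[(-0.15)(0.70) − (-0.10)(-0.20)] = 0.1250
  C_13 = (-0.15)(-0.15) − (1.00)(-0.20) = 0.2225
  C_21 = −[(-0.40)(0.70) − (-0.10)(-0.15)] = 0.2950
  C_22 = (0.55)(0.70) − (-0.10)(-0.20) = 0.3650
  C_23 = −[(0.55)(-0.15) − (-0.40)(-0.20)] = 0.1625
  C_31 = (-0.40)(-0.10) − (-0.10)(1.00) = 0.1400
  C_32 = −[(0.55)(-0.10) − (-0.10)(-0.15)] = 0.0700
  C_33 = (0.55)(1.00) − (-0.40)(-0.15) = 0.4900
det(I−A) = Σ_j (I−A)_1j·C_1j = (0.55)(0.6850) + (-0.40)(0.1250) + (-0.10)(0.2225) = 0.3045
adj(I−A) = Cᵀ =
  [ 0.6850   0.2950   0.1400]
  [ 0.1250   0.3650   0.0700]
  [ 0.2225   0.1625   0.4900]
(I − A)⁻¹ = adj(I−A) / det(I−A) ≈
  [   2.2496     0.9688     0.4598]
  [   0.4105     1.1987     0.2299]
  [   0.7307     0.5337     1.6092]
Δx = (I − A)⁻¹ Δd with Δd having +25 in the Telecom component and 0 elsewhere.
So Δx_3 = L_33 · (+25), where L_33 = adj(I−A)_33 / det(I−A) = 0.4900 / 0.3045.
Δx_3 = 0.4900 × (+25) / 0.3045 = 12.25 / 0.3045 ≈ 40.2.

Δx_3 = 40.2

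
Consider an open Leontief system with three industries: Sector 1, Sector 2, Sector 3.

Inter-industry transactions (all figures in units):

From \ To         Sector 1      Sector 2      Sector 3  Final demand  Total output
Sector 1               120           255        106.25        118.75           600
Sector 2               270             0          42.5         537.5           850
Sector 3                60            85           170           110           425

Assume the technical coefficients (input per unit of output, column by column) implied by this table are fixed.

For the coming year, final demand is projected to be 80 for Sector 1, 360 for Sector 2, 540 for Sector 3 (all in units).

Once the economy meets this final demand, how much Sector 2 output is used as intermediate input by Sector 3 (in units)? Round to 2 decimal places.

Technical coefficients a_ij = z_ij / X_j:
  a_11 = 120/600 = 0.20, a_21 = 270/600 = 0.45, a_31 = 60/600 = 0.10
  a_12 = 255/850 = 0.30, a_22 = 0/850 = 0.00, a_32 = 85/850 = 0.10
  a_13 = 106.25/425 = 0.25, a_23 = 42.5/425 = 0.10, a_33 = 170/425 = 0.40
I − A =
  [   0.80    -0.30    -0.25]
  [  -0.45     1.00    -0.10]
  [  -0.10    -0.10     0.60]
Cofactors of I−A, C_ij = (−1)^(i+j)·(minor ij) (rows/columns in the sector order above):
  C_11 = (1.00)(0.60) − (-0.10)(-0.10) = 0.5900
  C_12 = −[(-0.45)(0.60) − (-0.10)(-0.10)] = 0.2800
  C_13 = (-0.45)(-0.10) − (1.00)(-0.10) = 0.1450
  C_21 = −[(-0.30)(0.60) − (-0.25)(-0.10)] = 0.2050
  C_22 = (0.80)(0.60) − (-0.25)(-0.10) = 0.4550
  C_23 = −[(0.80)(-0.10) − (-0.30)(-0.10)] = 0.1100
  C_31 = (-0.30)(-0.10) − (-0.25)(1.00) = 0.2800
  C_32 = −[(0.80)(-0.10) − (-0.25)(-0.45)] = 0.1925
  C_33 = (0.80)(1.00) − (-0.30)(-0.45) = 0.6650
det(I−A) = Σ_j (I−A)_1j·C_1j = (0.80)(0.5900) + (-0.30)(0.2800) + (-0.25)(0.1450) = 0.35175
adj(I−A) = Cᵀ =
  [ 0.5900   0.2050   0.2800]
  [ 0.2800   0.4550   0.1925]
  [ 0.1450   0.1100   0.6650]
(I − A)⁻¹ = adj(I−A) / det(I−A) ≈
  [   1.6773     0.5828     0.7960]
  [   0.7960     1.2935     0.5473]
  [   0.4122     0.3127     1.8905]
First solve x = (I − A)⁻¹ d = adj(I−A)·d / det(I−A); in particular x_3 = (0.1450·80 + 0.1100·360 + 0.6650·540) / 0.35175 = 410.30 / 0.35175 ≈ 1166.4534.
Intermediate flow from 2 to 3: z_23 = a_23 · x_3 = 0.10 × 410.30 / 0.35175 = 41.03 / 0.35175 ≈ 116.65.

z_23 = 116.65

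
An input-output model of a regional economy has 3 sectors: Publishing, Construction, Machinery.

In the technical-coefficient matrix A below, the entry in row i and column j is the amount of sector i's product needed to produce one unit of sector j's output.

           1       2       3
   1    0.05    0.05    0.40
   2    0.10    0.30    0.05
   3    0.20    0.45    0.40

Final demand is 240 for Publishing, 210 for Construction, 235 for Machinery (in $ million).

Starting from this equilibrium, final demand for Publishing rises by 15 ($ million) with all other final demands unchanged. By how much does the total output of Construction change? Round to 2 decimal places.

I − A =
  [   0.95    -0.05    -0.40]
  [  -0.10     0.70    -0.05]
  [  -0.20    -0.45     0.60]
Cofactors of I−A, C_ij = (−1)^(i+j)·(minor ij) (rows/columns in the sector order above):
  C_11 = (0.70)(0.60) − (-0.05)(-0.45) = 0.3975
  C_12 = −[(-0.10)(0.60) − (-0.05)(-0.20)] = 0.0700
  C_13 = (-0.10)(-0.45) − (0.70)(-0.20) = 0.1850
  C_21 = −[(-0.05)(0.60) − (-0.40)(-0.45)] = 0.2100
  C_22 = (0.95)(0.60) − (-0.40)(-0.20) = 0.4900
  C_23 = −[(0.95)(-0.45) − (-0.05)(-0.20)] = 0.4375
  C_31 = (-0.05)(-0.05) − (-0.40)(0.70) = 0.2825
  C_32 = −[(0.95)(-0.05) − (-0.40)(-0.10)] = 0.0875
  C_33 = (0.95)(0.70) − (-0.05)(-0.10) = 0.6600
det(I−A) = Σ_j (I−A)_1j·C_1j = (0.95)(0.3975) + (-0.05)(0.0700) + (-0.40)(0.1850) = 0.300125
adj(I−A) = Cᵀ =
  [ 0.3975   0.2100   0.2825]
  [ 0.0700   0.4900   0.0875]
  [ 0.1850   0.4375   0.6600]
(I − A)⁻¹ = adj(I−A) / det(I−A) ≈
  [   1.3244     0.6997     0.9413]
  [   0.2332     1.6327     0.2915]
  [   0.6164     1.4577     2.1991]
Δx = (I − A)⁻¹ Δd with Δd having +15 in the Publishing component and 0 elsewhere.
So Δx_2 = L_21 · (+15), where L_21 = adj(I−A)_21 / det(I−A) = 0.0700 / 0.300125.
Δx_2 = 0.0700 × (+15) / 0.300125 = 1.05 / 0.300125 ≈ 3.50.

Δx_2 = 3.50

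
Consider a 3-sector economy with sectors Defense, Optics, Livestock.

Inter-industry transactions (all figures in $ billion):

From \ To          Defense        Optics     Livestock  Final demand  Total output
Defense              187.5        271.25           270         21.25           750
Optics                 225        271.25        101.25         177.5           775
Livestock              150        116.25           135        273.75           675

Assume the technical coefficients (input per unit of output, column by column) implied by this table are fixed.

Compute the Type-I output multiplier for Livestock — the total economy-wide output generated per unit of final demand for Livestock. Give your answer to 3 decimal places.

Technical coefficients a_ij = z_ij / X_j:
  a_11 = 187.5/750 = 0.25, a_21 = 225/750 = 0.30, a_31 = 150/750 = 0.20
  a_12 = 271.25/775 = 0.35, a_22 = 271.25/775 = 0.35, a_32 = 116.25/775 = 0.15
  a_13 = 270/675 = 0.40, a_23 = 101.25/675 = 0.15, a_33 = 135/675 = 0.20
I − A =
  [   0.75    -0.35    -0.40]
  [  -0.30     0.65    -0.15]
  [  -0.20    -0.15     0.80]
Cofactors of I−A, C_ij = (−1)^(i+j)·(minor ij) (rows/columns in the sector order above):
  C_11 = (0.65)(0.80) − (-0.15)(-0.15) = 0.4975
  C_12 = −[(-0.30)(0.80) − (-0.15)(-0.20)] = 0.2700
  C_13 = (-0.30)(-0.15) − (0.65)(-0.20) = 0.1750
  C_21 = −[(-0.35)(0.80) − (-0.40)(-0.15)] = 0.3400
  C_22 = (0.75)(0.80) − (-0.40)(-0.20) = 0.5200
  C_23 = −[(0.75)(-0.15) − (-0.35)(-0.20)] = 0.1825
  C_31 = (-0.35)(-0.15) − (-0.40)(0.65) = 0.3125
  C_32 = −[(0.75)(-0.15) − (-0.40)(-0.30)] = 0.2325
  C_33 = (0.75)(0.65) − (-0.35)(-0.30) = 0.3825
det(I−A) = Σ_j (I−A)_1j·C_1j = (0.75)(0.4975) + (-0.35)(0.2700) + (-0.40)(0.1750) = 0.208625
adj(I−A) = Cᵀ =
  [ 0.4975   0.3400   0.3125]
  [ 0.2700   0.5200   0.2325]
  [ 0.1750   0.1825   0.3825]
(I − A)⁻¹ = adj(I−A) / det(I−A) ≈
  [   2.3847     1.6297     1.4979]
  [   1.2942     2.4925     1.1144]
  [   0.8388     0.8748     1.8334]
The output multiplier for sector j is the column-j sum of the Leontief inverse (I − A)⁻¹ = adj(I−A) / det(I−A).
Column 3 of adj(I−A): (0.3125, 0.2325, 0.3825); det(I−A) = 0.208625.
m_3 = (0.3125 + 0.2325 + 0.3825) / 0.208625 = 0.9275 / 0.208625 ≈ 4.446.

m_3 = 4.446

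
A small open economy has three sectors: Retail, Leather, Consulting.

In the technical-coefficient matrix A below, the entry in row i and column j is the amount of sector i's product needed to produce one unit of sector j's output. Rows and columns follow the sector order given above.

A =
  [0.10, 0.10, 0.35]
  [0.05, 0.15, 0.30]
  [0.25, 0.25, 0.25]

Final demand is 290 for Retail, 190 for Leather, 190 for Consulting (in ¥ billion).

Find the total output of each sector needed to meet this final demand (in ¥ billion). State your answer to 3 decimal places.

I − A =
  [   0.90    -0.10    -0.35]
  [  -0.05     0.85    -0.30]
  [  -0.25    -0.25     0.75]
Cofactors of I−A, C_ij = (−1)^(i+j)·(minor ij) (rows/columns in the sector order above):
  C_11 = (0.85)(0.75) − (-0.30)(-0.25) = 0.5625
  C_12 = −[(-0.05)(0.75) − (-0.30)(-0.25)] = 0.1125
  C_13 = (-0.05)(-0.25) − (0.85)(-0.25) = 0.2250
  C_21 = −[(-0.10)(0.75) − (-0.35)(-0.25)] = 0.1625
  C_22 = (0.90)(0.75) − (-0.35)(-0.25) = 0.5875
  C_23 = −[(0.90)(-0.25) − (-0.10)(-0.25)] = 0.2500
  C_31 = (-0.10)(-0.30) − (-0.35)(0.85) = 0.3275
  C_32 = −[(0.90)(-0.30) − (-0.35)(-0.05)] = 0.2875
  C_33 = (0.90)(0.85) − (-0.10)(-0.05) = 0.7600
det(I−A) = Σ_j (I−A)_1j·C_1j = (0.90)(0.5625) + (-0.10)(0.1125) + (-0.35)(0.2250) = 0.41625
adj(I−A) = Cᵀ =
  [ 0.5625   0.1625   0.3275]
  [ 0.1125   0.5875   0.2875]
  [ 0.2250   0.2500   0.7600]
(I − A)⁻¹ = adj(I−A) / det(I−A) ≈
  [   1.3514     0.3904     0.7868]
  [   0.2703     1.4114     0.6907]
  [   0.5405     0.6006     1.8258]
x = (I − A)⁻¹ d = adj(I−A)·d / det(I−A), with det(I−A) = 0.41625:
  x_R = (0.5625·290 + 0.1625·190 + 0.3275·190) / 0.41625 = 256.225 / 0.41625 ≈ 615.556
  x_L = (0.1125·290 + 0.5875·190 + 0.2875·190) / 0.41625 = 198.875 / 0.41625 ≈ 477.778
  x_C = (0.2250·290 + 0.2500·190 + 0.7600·190) / 0.41625 = 257.15 / 0.41625 ≈ 617.778

x_R = 615.556, x_L = 477.778, x_C = 617.778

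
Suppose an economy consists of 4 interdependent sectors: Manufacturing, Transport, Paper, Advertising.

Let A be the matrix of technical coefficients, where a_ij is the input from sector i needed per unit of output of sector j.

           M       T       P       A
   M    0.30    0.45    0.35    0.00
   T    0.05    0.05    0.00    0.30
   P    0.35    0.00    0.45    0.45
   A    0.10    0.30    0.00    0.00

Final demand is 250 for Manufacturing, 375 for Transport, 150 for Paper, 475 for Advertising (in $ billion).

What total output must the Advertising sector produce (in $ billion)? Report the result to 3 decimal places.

I − A =
  [   0.70    -0.45    -0.35     0.00]
  [  -0.05     0.95     0.00    -0.30]
  [  -0.35     0.00     0.55    -0.45]
  [  -0.10    -0.30     0.00     1.00]
Compute the cofactors C_ij = (−1)^(i+j)·(3×3 minor ij) of I−A; the adjugate is their transpose:
adj(I−A) = Cᵀ =
  [ 0.473000   0.294750   0.301000   0.223875]
  [ 0.044000   0.246750   0.028000   0.086625]
  [ 0.350500   0.272250   0.566000   0.336375]
  [ 0.060500   0.103500   0.038500   0.237000]
det(I−A) = Σ_j (I−A)_1j·C_1j = (0.70)(0.473000) + (-0.45)(0.044000) + (-0.35)(0.350500) + (0.00)(0.060500) = 0.188625
(I − A)⁻¹ = adj(I−A) / det(I−A) ≈
  [   2.5076     1.5626     1.5958     1.1869]
  [   0.2333     1.3082     0.1484     0.4592]
  [   1.8582     1.4433     3.0007     1.7833]
  [   0.3207     0.5487     0.2041     1.2565]
x = (I − A)⁻¹ d = adj(I−A)·d / det(I−A), with det(I−A) = 0.188625:
  x_M = (0.473000·250 + 0.294750·375 + 0.301000·150 + 0.223875·475) / 0.188625 = 380.271875 / 0.188625 ≈ 2016.021
  x_T = (0.044000·250 + 0.246750·375 + 0.028000·150 + 0.086625·475) / 0.188625 = 148.878125 / 0.188625 ≈ 789.281
  x_P = (0.350500·250 + 0.272250·375 + 0.566000·150 + 0.336375·475) / 0.188625 = 434.396875 / 0.188625 ≈ 2302.966
  x_A = (0.060500·250 + 0.103500·375 + 0.038500·150 + 0.237000·475) / 0.188625 = 172.2875 / 0.188625 ≈ 913.386

x_A = 913.386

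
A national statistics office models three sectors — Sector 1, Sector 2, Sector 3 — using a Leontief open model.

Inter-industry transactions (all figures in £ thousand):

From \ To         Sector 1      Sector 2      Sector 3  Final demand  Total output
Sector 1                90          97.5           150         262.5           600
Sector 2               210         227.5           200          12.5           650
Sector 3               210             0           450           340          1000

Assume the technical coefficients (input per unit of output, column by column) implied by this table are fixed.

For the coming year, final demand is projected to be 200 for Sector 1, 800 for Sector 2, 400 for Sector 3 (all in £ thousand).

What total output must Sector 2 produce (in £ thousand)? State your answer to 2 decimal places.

x_2 = 2055.34

Technical coefficients a_ij = z_ij / X_j:
  a_11 = 90/600 = 0.15, a_21 = 210/600 = 0.35, a_31 = 210/600 = 0.35
  a_12 = 97.5/650 = 0.15, a_22 = 227.5/650 = 0.35, a_32 = 0/650 = 0.00
  a_13 = 150/1000 = 0.15, a_23 = 200/1000 = 0.20, a_33 = 450/1000 = 0.45
I − A =
  [   0.85    -0.15    -0.15]
  [  -0.35     0.65    -0.20]
  [  -0.35     0.00     0.55]
Cofactors of I−A, C_ij = (−1)^(i+j)·(minor ij) (rows/columns in the sector order above):
  C_11 = (0.65)(0.55) − (-0.20)(0.00) = 0.3575
  C_12 = −[(-0.35)(0.55) − (-0.20)(-0.35)] = 0.2625
  C_13 = (-0.35)(0.00) − (0.65)(-0.35) = 0.2275
  C_21 = −[(-0.15)(0.55) − (-0.15)(0.00)] = 0.0825
  C_22 = (0.85)(0.55) − (-0.15)(-0.35) = 0.4150
  C_23 = −[(0.85)(0.00) − (-0.15)(-0.35)] = 0.0525
  C_31 = (-0.15)(-0.20) − (-0.15)(0.65) = 0.1275
  C_32 = −[(0.85)(-0.20) − (-0.15)(-0.35)] = 0.2225
  C_33 = (0.85)(0.65) − (-0.15)(-0.35) = 0.5000
det(I−A) = Σ_j (I−A)_1j·C_1j = (0.85)(0.3575) + (-0.15)(0.2625) + (-0.15)(0.2275) = 0.230375
adj(I−A) = Cᵀ =
  [ 0.3575   0.0825   0.1275]
  [ 0.2625   0.4150   0.2225]
  [ 0.2275   0.0525   0.5000]
(I − A)⁻¹ = adj(I−A) / det(I−A) ≈
  [   1.5518     0.3581     0.5534]
  [   1.1394     1.8014     0.9658]
  [   0.9875     0.2279     2.1704]
x = (I − A)⁻¹ d = adj(I−A)·d / det(I−A), with det(I−A) = 0.230375:
  x_1 = (0.3575·200 + 0.0825·800 + 0.1275·400) / 0.230375 = 188.50 / 0.230375 ≈ 818.23
  x_2 = (0.2625·200 + 0.4150·800 + 0.2225·400) / 0.230375 = 473.50 / 0.230375 ≈ 2055.34
  x_3 = (0.2275·200 + 0.0525·800 + 0.5000·400) / 0.230375 = 287.50 / 0.230375 ≈ 1247.97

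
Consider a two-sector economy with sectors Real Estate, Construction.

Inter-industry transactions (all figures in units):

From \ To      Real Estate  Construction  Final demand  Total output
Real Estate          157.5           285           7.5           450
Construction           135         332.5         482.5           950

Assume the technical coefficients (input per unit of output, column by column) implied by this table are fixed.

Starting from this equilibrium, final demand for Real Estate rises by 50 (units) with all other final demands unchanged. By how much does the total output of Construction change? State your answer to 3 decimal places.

Technical coefficients a_ij = z_ij / X_j:
  a_RR = 157.5/450 = 0.35, a_CR = 135/450 = 0.30
  a_RC = 285/950 = 0.30, a_CC = 332.5/950 = 0.35
I − A =
  [   0.65    -0.30]
  [  -0.30     0.65]
det(I−A) = (0.65)(0.65) − (-0.30)(-0.30) = 0.3325
adj(I−A) = [[0.65, 0.30], [0.30, 0.65]]
(I − A)⁻¹ = adj(I−A) / det(I−A) ≈
  [   1.9549     0.9023]
  [   0.9023     1.9549]
Δx = (I − A)⁻¹ Δd with Δd having +50 in the Real Estate component and 0 elsewhere.
So Δx_C = L_CR · (+50), where L_CR = adj(I−A)_CR / det(I−A) = 0.30 / 0.3325.
Δx_C = 0.30 × (+50) / 0.3325 = 15.00 / 0.3325 ≈ 45.113.

Δx_C = 45.113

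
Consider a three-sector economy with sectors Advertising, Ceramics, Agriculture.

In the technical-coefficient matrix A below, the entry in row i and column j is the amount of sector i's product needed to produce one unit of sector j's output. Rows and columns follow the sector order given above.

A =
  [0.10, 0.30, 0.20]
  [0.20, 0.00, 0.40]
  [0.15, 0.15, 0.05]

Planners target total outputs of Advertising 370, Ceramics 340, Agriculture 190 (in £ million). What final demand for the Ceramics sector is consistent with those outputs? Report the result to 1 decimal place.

d_2 = 190.0

I − A =
  [   0.90    -0.30    -0.20]
  [  -0.20     1.00    -0.40]
  [  -0.15    -0.15     0.95]
d = (I − A) x:
  d_1 = (+0.90)·370 + (-0.30)·340 + (-0.20)·190 = 193.0
  d_2 = (-0.20)·370 + (+1.00)·340 + (-0.40)·190 = 190.0
  d_3 = (-0.15)·370 + (-0.15)·340 + (+0.95)·190 = 74.0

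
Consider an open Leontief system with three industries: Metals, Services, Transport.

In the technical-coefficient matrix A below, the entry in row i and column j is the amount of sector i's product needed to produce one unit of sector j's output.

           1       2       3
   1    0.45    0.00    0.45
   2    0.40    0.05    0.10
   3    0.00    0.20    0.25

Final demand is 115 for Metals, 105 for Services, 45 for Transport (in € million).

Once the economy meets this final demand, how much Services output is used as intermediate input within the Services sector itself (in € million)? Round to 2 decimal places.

z_22 = 12.81

I − A =
  [   0.55     0.00    -0.45]
  [  -0.40     0.95    -0.10]
  [   0.00    -0.20     0.75]
Cofactors of I−A, C_ij = (−1)^(i+j)·(minor ij) (rows/columns in the sector order above):
  C_11 = (0.95)(0.75) − (-0.10)(-0.20) = 0.6925
  C_12 = −[(-0.40)(0.75) − (-0.10)(0.00)] = 0.3000
  C_13 = (-0.40)(-0.20) − (0.95)(0.00) = 0.0800
  C_21 = −[(0.00)(0.75) − (-0.45)(-0.20)] = 0.0900
  C_22 = (0.55)(0.75) − (-0.45)(0.00) = 0.4125
  C_23 = −[(0.55)(-0.20) − (0.00)(0.00)] = 0.1100
  C_31 = (0.00)(-0.10) − (-0.45)(0.95) = 0.4275
  C_32 = −[(0.55)(-0.10) − (-0.45)(-0.40)] = 0.2350
  C_33 = (0.55)(0.95) − (0.00)(-0.40) = 0.5225
det(I−A) = Σ_j (I−A)_1j·C_1j = (0.55)(0.6925) + (0.00)(0.3000) + (-0.45)(0.0800) = 0.344875
adj(I−A) = Cᵀ =
  [ 0.6925   0.0900   0.4275]
  [ 0.3000   0.4125   0.2350]
  [ 0.0800   0.1100   0.5225]
(I − A)⁻¹ = adj(I−A) / det(I−A) ≈
  [   2.0080     0.2610     1.2396]
  [   0.8699     1.1961     0.6814]
  [   0.2320     0.3190     1.5150]
First solve x = (I − A)⁻¹ d = adj(I−A)·d / det(I−A); in particular x_2 = (0.3000·115 + 0.4125·105 + 0.2350·45) / 0.344875 = 88.3875 / 0.344875 ≈ 256.2885.
Intermediate flow from 2 to 2: z_22 = a_22 · x_2 = 0.05 × 88.3875 / 0.344875 = 4.419375 / 0.344875 ≈ 12.81.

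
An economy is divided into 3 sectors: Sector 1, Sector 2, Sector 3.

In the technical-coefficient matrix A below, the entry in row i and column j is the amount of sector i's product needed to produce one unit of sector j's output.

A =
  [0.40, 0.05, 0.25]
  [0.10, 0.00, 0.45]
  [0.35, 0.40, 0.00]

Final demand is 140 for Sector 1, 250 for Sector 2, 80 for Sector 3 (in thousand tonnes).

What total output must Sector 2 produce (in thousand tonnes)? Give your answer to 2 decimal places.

I − A =
  [   0.60    -0.05    -0.25]
  [  -0.10     1.00    -0.45]
  [  -0.35    -0.40     1.00]
Cofactors of I−A, C_ij = (−1)^(i+j)·(minor ij) (rows/columns in the sector order above):
  C_11 = (1.00)(1.00) − (-0.45)(-0.40) = 0.8200
  C_12 = −[(-0.10)(1.00) − (-0.45)(-0.35)] = 0.2575
  C_13 = (-0.10)(-0.40) − (1.00)(-0.35) = 0.3900
  C_21 = −[(-0.05)(1.00) − (-0.25)(-0.40)] = 0.1500
  C_22 = (0.60)(1.00) − (-0.25)(-0.35) = 0.5125
  C_23 = −[(0.60)(-0.40) − (-0.05)(-0.35)] = 0.2575
  C_31 = (-0.05)(-0.45) − (-0.25)(1.00) = 0.2725
  C_32 = −[(0.60)(-0.45) − (-0.25)(-0.10)] = 0.2950
  C_33 = (0.60)(1.00) − (-0.05)(-0.10) = 0.5950
det(I−A) = Σ_j (I−A)_1j·C_1j = (0.60)(0.8200) + (-0.05)(0.2575) + (-0.25)(0.3900) = 0.381625
adj(I−A) = Cᵀ =
  [ 0.8200   0.1500   0.2725]
  [ 0.2575   0.5125   0.2950]
  [ 0.3900   0.2575   0.5950]
(I − A)⁻¹ = adj(I−A) / det(I−A) ≈
  [   2.1487     0.3931     0.7141]
  [   0.6747     1.3429     0.7730]
  [   1.0219     0.6747     1.5591]
x = (I − A)⁻¹ d = adj(I−A)·d / det(I−A), with det(I−A) = 0.381625:
  x_1 = (0.8200·140 + 0.1500·250 + 0.2725·80) / 0.381625 = 174.10 / 0.381625 ≈ 456.21
  x_2 = (0.2575·140 + 0.5125·250 + 0.2950·80) / 0.381625 = 187.775 / 0.381625 ≈ 492.04
  x_3 = (0.3900·140 + 0.2575·250 + 0.5950·80) / 0.381625 = 166.575 / 0.381625 ≈ 436.49

x_2 = 492.04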